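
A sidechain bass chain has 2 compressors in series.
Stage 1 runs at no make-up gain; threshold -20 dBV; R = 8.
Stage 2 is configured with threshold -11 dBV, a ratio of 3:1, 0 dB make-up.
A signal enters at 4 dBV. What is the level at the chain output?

-17 dBV

Stage 1: 4 dBV is 24 dB over -20 dBV; at 8:1 that becomes 3 dB over, giving -17 dBV.
Stage 2: -17 dBV ≤ -11 dBV, so stage 2 doesn't engage; output -17 dBV.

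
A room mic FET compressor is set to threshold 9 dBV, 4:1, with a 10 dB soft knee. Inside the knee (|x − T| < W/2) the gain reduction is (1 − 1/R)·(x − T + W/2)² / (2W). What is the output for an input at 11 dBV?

9.1625 dBV

x − T + W/2 = 11 − 9 + 5 = 7.
GR = (1 − 1/4) × 7² / 20 = 0.75 × 49 / 20 = 1.8375 dB.
Output = 11 − 1.8375 = 9.1625 dBV.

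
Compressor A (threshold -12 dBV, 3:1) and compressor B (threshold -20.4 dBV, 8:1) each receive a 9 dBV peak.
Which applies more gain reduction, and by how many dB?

A: overshoot 21 dB → output overshoot 7 dB → GR 14 dB.
B: overshoot 29.4 dB → output overshoot 3.675 dB → GR 25.725 dB.
Difference: 11.725 dB in favour of B.

B, by 11.725 dB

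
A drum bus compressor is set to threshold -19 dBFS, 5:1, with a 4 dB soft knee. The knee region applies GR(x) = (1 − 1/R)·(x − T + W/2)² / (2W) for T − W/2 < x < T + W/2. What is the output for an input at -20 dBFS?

-20.1 dBFS

x − T + W/2 = -20 − (-19) + 2 = 1.
GR = (1 − 1/5) × 1² / 8 = 0.8 × 1 / 8 = 0.1 dB.
Output = -20 − 0.1 = -20.1 dBFS.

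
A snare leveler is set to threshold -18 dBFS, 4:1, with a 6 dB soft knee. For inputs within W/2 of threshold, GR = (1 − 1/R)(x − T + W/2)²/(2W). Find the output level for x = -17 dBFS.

x − T + W/2 = -17 − (-18) + 3 = 4.
GR = (1 − 1/4) × 4² / 12 = 0.75 × 16 / 12 = 1 dB.
Output = -17 − 1 = -18 dBFS.

-18 dBFS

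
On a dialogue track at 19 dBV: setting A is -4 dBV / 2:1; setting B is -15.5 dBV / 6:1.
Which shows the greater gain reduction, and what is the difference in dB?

B, by 17.25 dB

A: GR = 23 − 23/2 = 11.5 dB.
B: GR = 34.5 − 34.5/6 = 28.75 dB.
B applies 17.25 dB more gain reduction.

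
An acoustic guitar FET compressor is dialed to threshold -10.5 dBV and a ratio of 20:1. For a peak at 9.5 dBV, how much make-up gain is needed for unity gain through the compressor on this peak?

19 dB

Overshoot 20 dB → 20/20 = 1 dB after compression, so the compressed level is -10.5 + 1 = -9.5 dBV.
Make-up = target − compressed = 9.5 − (-9.5) = 19 dB.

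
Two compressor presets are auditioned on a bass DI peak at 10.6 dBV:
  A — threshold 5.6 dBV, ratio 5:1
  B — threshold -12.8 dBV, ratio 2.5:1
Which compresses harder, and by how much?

A: overshoot 5 dB → output overshoot 1 dB → GR 4 dB.
B: overshoot 23.4 dB → output overshoot 9.36 dB → GR 14.04 dB.
B applies 10.04 dB more gain reduction.

B, by 10.04 dB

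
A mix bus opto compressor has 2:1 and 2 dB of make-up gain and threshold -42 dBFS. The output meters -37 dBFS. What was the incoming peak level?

-36 dBFS

Stripping the +2 dB make-up gives -39 dBFS at the gain stage.
The compressed level sits -39 − (-42) = 3 dB over threshold.
Before 2:1 compression the overshoot was 3 × 2 = 6 dB, so input = -42 + 6 = -36 dBFS.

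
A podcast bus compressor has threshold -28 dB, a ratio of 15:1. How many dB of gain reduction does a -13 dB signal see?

14 dB

The signal is 15 dB above threshold.
At 15:1, output sits 15/15 = 1 dB above threshold.
GR = overshoot in − overshoot out = 15 − 1 = 14 dB.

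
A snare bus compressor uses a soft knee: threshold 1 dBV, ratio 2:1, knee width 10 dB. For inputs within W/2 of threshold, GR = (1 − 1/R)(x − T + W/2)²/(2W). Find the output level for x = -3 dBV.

-3.025 dBV

x − T + W/2 = -3 − 1 + 5 = 1.
GR = (1 − 1/2) × 1² / 20 = 0.5 × 1 / 20 = 0.025 dB.
Output = -3 − 0.025 = -3.025 dBV.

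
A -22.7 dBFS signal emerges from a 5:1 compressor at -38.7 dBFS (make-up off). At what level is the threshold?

Input is 20 dB above T (since output overshoot × R = input overshoot: (-38.7 − T)·5 = -22.7 − T gives T = -42.7 dBFS).
Check: -42.7 + (-22.7 − (-42.7))/5 = -42.7 + 4 = -38.7 dBFS. ✓

-42.7 dBFS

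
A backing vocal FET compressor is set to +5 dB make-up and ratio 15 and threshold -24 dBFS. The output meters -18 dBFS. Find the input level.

-9 dBFS

Stripping the +5 dB make-up gives -23 dBFS at the gain stage.
Post-compression overshoot = -23 − (-24) = 1 dB.
Undo the ratio: input overshoot = 1 × 15 = 15 dB, giving input = -9 dBFS.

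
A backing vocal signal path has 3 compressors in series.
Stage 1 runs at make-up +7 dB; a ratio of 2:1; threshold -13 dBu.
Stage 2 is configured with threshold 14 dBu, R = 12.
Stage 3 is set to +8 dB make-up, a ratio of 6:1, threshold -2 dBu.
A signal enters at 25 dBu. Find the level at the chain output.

Stage 1: 25 dBu is 38 dB over -13 dBu; at 2:1 that becomes 19 dB over, giving 6 dBu; +7 dB make-up → 13 dBu.
Stage 2: 13 dBu is at or below the 14 dBu threshold — no compression; output 13 dBu.
Stage 3: overshoot 15 dB → 15/6 = 2.5 dB → 0.5 dBu; +8 dB make-up → 8.5 dBu.

8.5 dBu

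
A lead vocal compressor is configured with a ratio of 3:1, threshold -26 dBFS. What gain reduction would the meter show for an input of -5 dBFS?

-5 dBFS exceeds the threshold by 21 dB.
After 3:1 compression the overshoot becomes 21/3 = 7 dB.
Gain reduction = 21 − 7 = 14 dB.

14 dB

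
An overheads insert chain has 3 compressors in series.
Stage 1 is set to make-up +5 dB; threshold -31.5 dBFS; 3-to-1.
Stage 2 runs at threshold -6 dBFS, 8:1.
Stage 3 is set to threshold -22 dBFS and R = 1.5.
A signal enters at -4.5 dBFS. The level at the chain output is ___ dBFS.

-19 dBFS

Stage 1: 27 dB above -31.5 dBFS, reduced 3:1 to 9 dB above → -22.5 dBFS; +5 dB make-up → -17.5 dBFS.
Stage 2: below threshold (-17.5 ≤ -6); passes unchanged; output -17.5 dBFS.
Stage 3: -17.5 dBFS is 4.5 dB over -22 dBFS; at 1.5:1 that becomes 3 dB over, giving -19 dBFS.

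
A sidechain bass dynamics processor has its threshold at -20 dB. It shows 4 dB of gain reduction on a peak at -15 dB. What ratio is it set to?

Input overshoot = -15 − (-20) = 5 dB.
Output overshoot = 5 − 4 = 1 dB.
Ratio = input overshoot / output overshoot = 5 / 1 = 5.

5:1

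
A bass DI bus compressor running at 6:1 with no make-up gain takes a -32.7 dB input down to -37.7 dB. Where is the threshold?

Input is 6 dB above T (since output overshoot × R = input overshoot: (-37.7 − T)·6 = -32.7 − T gives T = -38.7 dB).
Check: -38.7 + (-32.7 − (-38.7))/6 = -38.7 + 1 = -37.7 dB. ✓

-38.7 dB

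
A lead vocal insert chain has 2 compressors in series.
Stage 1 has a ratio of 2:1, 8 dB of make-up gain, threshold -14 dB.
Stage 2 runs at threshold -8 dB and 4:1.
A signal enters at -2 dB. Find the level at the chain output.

Stage 1: overshoot 12 dB → 12/2 = 6 dB → -8 dB; +8 dB make-up → 0 dB.
Stage 2: 0 dB is 8 dB over -8 dB; at 4:1 that becomes 2 dB over, giving -6 dB.

-6 dB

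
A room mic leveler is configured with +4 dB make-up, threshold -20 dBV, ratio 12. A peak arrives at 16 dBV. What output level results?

The input is 36 dB above the -20 dBV threshold.
The 36 dB excess becomes 3 dB after 12:1 reduction.
That puts the output at -17 dBV; make-up adds 4 dB, giving -13 dBV.

-13 dBV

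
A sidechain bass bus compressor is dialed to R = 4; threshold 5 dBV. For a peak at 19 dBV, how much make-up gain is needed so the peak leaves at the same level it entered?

The peak compresses to 5 + 14/4 = 8.5 dBV.
To reach 19 dBV requires 19 − 8.5 = 10.5 dB of make-up.

10.5 dB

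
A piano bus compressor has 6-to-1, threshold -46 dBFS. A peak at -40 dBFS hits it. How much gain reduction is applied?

5 dB

Overshoot = -40 − (-46) = 6 dB.
After 6:1 compression the overshoot becomes 6/6 = 1 dB.
So the signal is attenuated by 6 − 1 = 5 dB.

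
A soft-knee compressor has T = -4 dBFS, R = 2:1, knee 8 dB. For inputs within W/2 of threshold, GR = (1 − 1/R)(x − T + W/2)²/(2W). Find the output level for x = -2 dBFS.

x − T + W/2 = -2 − (-4) + 4 = 6.
GR = (1 − 1/2) × 6² / 16 = 0.5 × 36 / 16 = 1.125 dB.
Output = -2 − 1.125 = -3.125 dBFS.

-3.125 dBFS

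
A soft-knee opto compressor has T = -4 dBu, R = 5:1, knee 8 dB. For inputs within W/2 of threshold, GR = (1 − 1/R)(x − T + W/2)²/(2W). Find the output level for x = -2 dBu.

x − T + W/2 = -2 − (-4) + 4 = 6.
GR = (1 − 1/5) × 6² / 16 = 0.8 × 36 / 16 = 1.8 dB.
Output = -2 − 1.8 = -3.8 dBu.

-3.8 dBu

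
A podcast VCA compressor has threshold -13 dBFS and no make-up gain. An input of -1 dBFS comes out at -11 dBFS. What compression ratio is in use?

Input overshoot = -1 − (-13) = 12 dB; output overshoot = -11 − (-13) = 2 dB.
Ratio = 12 / 2 = 6.

6:1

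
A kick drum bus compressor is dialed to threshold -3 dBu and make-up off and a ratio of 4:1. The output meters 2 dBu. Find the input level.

The compressed level sits 2 − (-3) = 5 dB over threshold.
Input overshoot = R × output overshoot = 20 dB → input = -3 + 20 = 17 dBu.

17 dBu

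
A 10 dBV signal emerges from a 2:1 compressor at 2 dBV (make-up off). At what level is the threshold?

Let T be the threshold. Output overshoot = (input overshoot)/R, so 2 − T = (10 − T)/2.
2·(2 − T) = 10 − T → 1·T = 4 − 10 = -6.
T = -6/1 = -6 dBV.

-6 dBV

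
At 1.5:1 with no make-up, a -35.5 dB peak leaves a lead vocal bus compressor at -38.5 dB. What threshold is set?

Gain reduction = -35.5 − (-38.5) = 3 dB; output overshoot = GR / (R − 1) = 3 / 0.5 = 6 dB.
Threshold = output − output overshoot = -38.5 − 6 = -44.5 dB.

-44.5 dB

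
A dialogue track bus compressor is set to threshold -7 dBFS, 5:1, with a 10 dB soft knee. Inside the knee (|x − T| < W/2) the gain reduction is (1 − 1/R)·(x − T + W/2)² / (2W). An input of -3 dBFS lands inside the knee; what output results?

-6.24 dBFS

x − T + W/2 = -3 − (-7) + 5 = 9.
GR = (1 − 1/5) × 9² / 20 = 0.8 × 81 / 20 = 3.24 dB.
Output = -3 − 3.24 = -6.24 dBFS.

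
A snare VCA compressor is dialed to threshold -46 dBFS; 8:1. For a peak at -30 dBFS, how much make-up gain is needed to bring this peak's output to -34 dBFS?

10 dB

The peak compresses to -46 + 16/8 = -44 dBFS.
To reach -34 dBFS requires -34 − (-44) = 10 dB of make-up.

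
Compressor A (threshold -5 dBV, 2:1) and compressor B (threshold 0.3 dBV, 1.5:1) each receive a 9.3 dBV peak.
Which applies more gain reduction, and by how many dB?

A, by 4.15 dB

A: GR = 14.3 − 14.3/2 = 7.15 dB.
B: GR = 9 − 9/1.5 = 3 dB.
A reduces 4.15 dB more.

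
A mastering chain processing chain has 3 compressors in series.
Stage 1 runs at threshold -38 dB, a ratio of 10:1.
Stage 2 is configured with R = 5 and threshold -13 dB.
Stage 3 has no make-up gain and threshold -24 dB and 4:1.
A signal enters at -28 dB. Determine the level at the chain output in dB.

-37 dB

Stage 1: -28 dB is 10 dB over -38 dB; at 10:1 that becomes 1 dB over, giving -37 dB.
Stage 2: below threshold (-37 ≤ -13); passes unchanged; output -37 dB.
Stage 3: -37 dB is at or below the -24 dB threshold — no compression; output -37 dB.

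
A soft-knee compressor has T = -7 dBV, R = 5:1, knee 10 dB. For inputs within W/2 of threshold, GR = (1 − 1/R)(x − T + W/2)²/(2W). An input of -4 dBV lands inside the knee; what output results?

-6.56 dBV

x − T + W/2 = -4 − (-7) + 5 = 8.
GR = (1 − 1/5) × 8² / 20 = 0.8 × 64 / 20 = 2.56 dB.
Output = -4 − 2.56 = -6.56 dBV.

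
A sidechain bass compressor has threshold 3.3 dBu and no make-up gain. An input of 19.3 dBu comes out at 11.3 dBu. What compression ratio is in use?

Input overshoot = 19.3 − 3.3 = 16 dB; output overshoot = 11.3 − 3.3 = 8 dB.
Ratio = 16 / 8 = 2.

2:1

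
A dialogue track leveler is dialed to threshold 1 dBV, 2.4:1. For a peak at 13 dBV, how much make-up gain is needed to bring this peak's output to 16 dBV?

Without make-up, output = threshold + overshoot/2.4 = 1 + 5 = 6 dBV.
Gap to target: 10 dB.

10 dB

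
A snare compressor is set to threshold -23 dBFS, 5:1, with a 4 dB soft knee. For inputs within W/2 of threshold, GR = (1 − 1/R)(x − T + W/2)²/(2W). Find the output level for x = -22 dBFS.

x − T + W/2 = -22 − (-23) + 2 = 3.
GR = (1 − 1/5) × 3² / 8 = 0.8 × 9 / 8 = 0.9 dB.
Output = -22 − 0.9 = -22.9 dBFS.

-22.9 dBFS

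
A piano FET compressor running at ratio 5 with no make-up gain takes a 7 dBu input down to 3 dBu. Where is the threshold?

Gain reduction = 7 − 3 = 4 dB; output overshoot = GR / (R − 1) = 4 / 4 = 1 dB.
Threshold = output − output overshoot = 3 − 1 = 2 dBu.

2 dBu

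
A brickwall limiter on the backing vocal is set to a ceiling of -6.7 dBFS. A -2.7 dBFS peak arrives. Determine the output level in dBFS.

-6.7 dBFS

The limiter clamps the peak to its -6.7 dBFS ceiling.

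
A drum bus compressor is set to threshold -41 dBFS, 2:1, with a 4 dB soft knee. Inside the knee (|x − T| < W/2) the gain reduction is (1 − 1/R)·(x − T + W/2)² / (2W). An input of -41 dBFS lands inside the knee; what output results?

-41.25 dBFS

x − T + W/2 = -41 − (-41) + 2 = 2.
GR = (1 − 1/2) × 2² / 8 = 0.5 × 4 / 8 = 0.25 dB.
Output = -41 − 0.25 = -41.25 dBFS.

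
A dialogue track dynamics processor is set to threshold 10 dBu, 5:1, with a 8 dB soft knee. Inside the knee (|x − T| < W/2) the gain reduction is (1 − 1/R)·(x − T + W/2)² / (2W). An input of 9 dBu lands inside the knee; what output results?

x − T + W/2 = 9 − 10 + 4 = 3.
GR = (1 − 1/5) × 3² / 16 = 0.8 × 9 / 16 = 0.45 dB.
Output = 9 − 0.45 = 8.55 dBu.

8.55 dBu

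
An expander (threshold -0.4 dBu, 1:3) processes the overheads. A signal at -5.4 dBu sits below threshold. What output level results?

-15.4 dBu

The input is 5 dB below the -0.4 dBu threshold.
A 1:3 expander multiplies undershoot by 3: 5 × 3 = 15 dB below threshold.
Output = -0.4 − 15 = -15.4 dBu.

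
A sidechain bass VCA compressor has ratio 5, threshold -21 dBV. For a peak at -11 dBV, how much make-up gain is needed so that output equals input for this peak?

Without make-up, output = threshold + overshoot/5 = -21 + 2 = -19 dBV.
Gap to target: 8 dB.

8 dB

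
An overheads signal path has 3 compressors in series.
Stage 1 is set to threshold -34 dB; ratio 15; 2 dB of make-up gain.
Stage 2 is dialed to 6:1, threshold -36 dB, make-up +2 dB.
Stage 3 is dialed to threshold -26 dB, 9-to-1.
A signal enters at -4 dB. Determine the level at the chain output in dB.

-33 dB

Stage 1: -4 dB is 30 dB over -34 dB; at 15:1 that becomes 2 dB over, giving -32 dB; +2 dB make-up → -30 dB.
Stage 2: overshoot 6 dB → 6/6 = 1 dB → -35 dB; +2 dB make-up → -33 dB.
Stage 3: -33 dB ≤ -26 dB, so stage 3 doesn't engage; output -33 dB.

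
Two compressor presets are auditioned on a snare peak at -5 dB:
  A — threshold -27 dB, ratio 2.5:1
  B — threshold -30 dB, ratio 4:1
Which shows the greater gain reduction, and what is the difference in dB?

A: overshoot 22 dB → output overshoot 8.8 dB → GR 13.2 dB.
B: overshoot 25 dB → output overshoot 6.25 dB → GR 18.75 dB.
Difference: 5.55 dB in favour of B.

B, by 5.55 dB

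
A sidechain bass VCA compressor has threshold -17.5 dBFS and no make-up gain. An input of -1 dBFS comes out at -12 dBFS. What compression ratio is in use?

3:1

Input overshoot = -1 − (-17.5) = 16.5 dB; output overshoot = -12 − (-17.5) = 5.5 dB.
Ratio = 16.5 / 5.5 = 3.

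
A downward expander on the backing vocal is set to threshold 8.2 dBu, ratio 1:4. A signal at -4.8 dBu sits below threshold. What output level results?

-43.8 dBu

The input is 13 dB below the 8.2 dBu threshold.
A 1:4 expander multiplies undershoot by 4: 13 × 4 = 52 dB below threshold.
Output = 8.2 − 52 = -43.8 dBu.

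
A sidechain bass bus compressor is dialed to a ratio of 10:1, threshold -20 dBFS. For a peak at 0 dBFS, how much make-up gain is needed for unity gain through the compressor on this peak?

Overshoot 20 dB → 20/10 = 2 dB after compression, so the compressed level is -20 + 2 = -18 dBFS.
Make-up = target − compressed = 0 − (-18) = 18 dB.

18 dB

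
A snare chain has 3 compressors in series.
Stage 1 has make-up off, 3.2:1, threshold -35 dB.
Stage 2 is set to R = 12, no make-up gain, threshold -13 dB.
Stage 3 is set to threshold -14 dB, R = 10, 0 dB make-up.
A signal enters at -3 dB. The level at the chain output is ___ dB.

Stage 1: 32 dB above -35 dB, reduced 3.2:1 to 10 dB above → -25 dB.
Stage 2: -25 dB ≤ -13 dB, so stage 2 doesn't engage; output -25 dB.
Stage 3: below threshold (-25 ≤ -14); passes unchanged; output -25 dB.

-25 dB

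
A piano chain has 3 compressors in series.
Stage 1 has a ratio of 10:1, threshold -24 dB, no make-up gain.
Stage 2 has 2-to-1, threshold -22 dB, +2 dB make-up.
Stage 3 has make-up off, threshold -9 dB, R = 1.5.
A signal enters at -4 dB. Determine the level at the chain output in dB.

Stage 1: -4 dB is 20 dB over -24 dB; at 10:1 that becomes 2 dB over, giving -22 dB.
Stage 2: -22 dB ≤ -22 dB, so stage 2 doesn't engage; make-up brings it to -20 dB.
Stage 3: below threshold (-20 ≤ -9); passes unchanged; output -20 dB.

-20 dB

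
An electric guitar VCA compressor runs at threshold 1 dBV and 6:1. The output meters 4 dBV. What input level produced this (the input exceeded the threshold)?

The compressed level sits 4 − 1 = 3 dB over threshold.
Undo the ratio: input overshoot = 3 × 6 = 18 dB, giving input = 19 dBV.

19 dBV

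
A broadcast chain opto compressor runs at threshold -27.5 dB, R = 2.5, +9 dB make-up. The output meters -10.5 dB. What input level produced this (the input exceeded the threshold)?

Before make-up, the level was -10.5 − 9 = -19.5 dB.
That's 8 dB above the -27.5 dB threshold.
Undo the ratio: input overshoot = 8 × 2.5 = 20 dB, giving input = -7.5 dB.

-7.5 dB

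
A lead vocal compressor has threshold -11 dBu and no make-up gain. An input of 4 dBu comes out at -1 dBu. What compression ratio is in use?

1.5:1

Input overshoot = 4 − (-11) = 15 dB; output overshoot = -1 − (-11) = 10 dB.
Ratio = 15 / 10 = 1.5.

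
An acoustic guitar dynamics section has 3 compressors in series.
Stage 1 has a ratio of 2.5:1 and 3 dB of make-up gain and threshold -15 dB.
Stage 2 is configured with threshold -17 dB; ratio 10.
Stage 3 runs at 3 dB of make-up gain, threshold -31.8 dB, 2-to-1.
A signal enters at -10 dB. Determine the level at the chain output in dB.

-21.05 dB

Stage 1: 5 dB above -15 dB, reduced 2.5:1 to 2 dB above → -13 dB; +3 dB make-up → -10 dB.
Stage 2: -10 dB is 7 dB over -17 dB; at 10:1 that becomes 0.7 dB over, giving -16.3 dB.
Stage 3: 15.5 dB above -31.8 dB, reduced 2:1 to 7.75 dB above → -24.05 dB; +3 dB make-up → -21.05 dB.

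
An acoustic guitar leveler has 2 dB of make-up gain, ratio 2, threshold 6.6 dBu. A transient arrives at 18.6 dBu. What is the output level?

14.6 dBu

Overshoot: 18.6 − 6.6 = 12 dB.
2:1 compression reduces that to 12/2 = 6 dB over.
Output = 6.6 + 6 = 12.6 dBu; make-up adds 2 dB, giving 14.6 dBu.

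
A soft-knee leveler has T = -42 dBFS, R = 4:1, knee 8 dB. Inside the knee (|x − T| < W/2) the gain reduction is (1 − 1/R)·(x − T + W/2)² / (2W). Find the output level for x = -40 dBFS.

-41.6875 dBFS

x − T + W/2 = -40 − (-42) + 4 = 6.
GR = (1 − 1/4) × 6² / 16 = 0.75 × 36 / 16 = 1.6875 dB.
Output = -40 − 1.6875 = -41.6875 dBFS.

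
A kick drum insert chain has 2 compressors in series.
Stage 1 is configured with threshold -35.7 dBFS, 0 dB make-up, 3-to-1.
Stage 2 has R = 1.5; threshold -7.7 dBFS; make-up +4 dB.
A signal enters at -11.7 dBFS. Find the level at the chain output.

-23.7 dBFS

Stage 1: overshoot 24 dB → 24/3 = 8 dB → -27.7 dBFS.
Stage 2: -27.7 dBFS ≤ -7.7 dBFS, so stage 2 doesn't engage; make-up brings it to -23.7 dBFS.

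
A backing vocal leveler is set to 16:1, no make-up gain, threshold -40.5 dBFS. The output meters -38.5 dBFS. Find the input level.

That's 2 dB above the -40.5 dBFS threshold.
Undo the ratio: input overshoot = 2 × 16 = 32 dB, giving input = -8.5 dBFS.

-8.5 dBFS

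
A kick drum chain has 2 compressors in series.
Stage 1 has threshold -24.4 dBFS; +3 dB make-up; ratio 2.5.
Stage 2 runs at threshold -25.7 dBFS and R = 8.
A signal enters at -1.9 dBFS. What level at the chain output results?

-24.0375 dBFS

Stage 1: 22.5 dB above -24.4 dBFS, reduced 2.5:1 to 9 dB above → -15.4 dBFS; +3 dB make-up → -12.4 dBFS.
Stage 2: -12.4 dBFS is 13.3 dB over -25.7 dBFS; at 8:1 that becomes 1.6625 dB over, giving -24.0375 dBFS.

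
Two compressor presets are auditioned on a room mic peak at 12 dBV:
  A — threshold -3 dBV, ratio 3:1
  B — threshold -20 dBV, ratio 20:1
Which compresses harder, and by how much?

A: overshoot 15 dB → output overshoot 5 dB → GR 10 dB.
B: overshoot 32 dB → output overshoot 1.6 dB → GR 30.4 dB.
Difference: 20.4 dB in favour of B.

B, by 20.4 dB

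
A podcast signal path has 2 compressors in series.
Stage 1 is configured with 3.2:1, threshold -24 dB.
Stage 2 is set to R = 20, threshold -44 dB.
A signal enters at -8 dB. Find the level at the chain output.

-42.75 dB

Stage 1: 16 dB above -24 dB, reduced 3.2:1 to 5 dB above → -19 dB.
Stage 2: 25 dB above -44 dB, reduced 20:1 to 1.25 dB above → -42.75 dB.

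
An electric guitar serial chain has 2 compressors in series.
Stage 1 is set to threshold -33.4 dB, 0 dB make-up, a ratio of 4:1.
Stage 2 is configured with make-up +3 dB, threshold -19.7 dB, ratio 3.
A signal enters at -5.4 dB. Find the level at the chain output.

Stage 1: 28 dB above -33.4 dB, reduced 4:1 to 7 dB above → -26.4 dB.
Stage 2: -26.4 dB ≤ -19.7 dB, so stage 2 doesn't engage; make-up brings it to -23.4 dB.

-23.4 dB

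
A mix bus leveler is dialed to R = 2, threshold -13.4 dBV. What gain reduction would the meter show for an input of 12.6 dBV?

13 dB

12.6 dBV exceeds the threshold by 26 dB.
After 2:1 compression the overshoot becomes 26/2 = 13 dB.
Gain reduction = 26 − 13 = 13 dB.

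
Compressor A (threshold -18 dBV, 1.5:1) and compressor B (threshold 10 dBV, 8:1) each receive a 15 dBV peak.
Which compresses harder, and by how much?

A, by 6.625 dB

A: overshoot 33 dB → output overshoot 22 dB → GR 11 dB.
B: overshoot 5 dB → output overshoot 0.625 dB → GR 4.375 dB.
A reduces 6.625 dB more.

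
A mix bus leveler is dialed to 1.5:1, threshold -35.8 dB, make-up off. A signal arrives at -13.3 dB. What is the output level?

-20.8 dB

The input is 22.5 dB above the -35.8 dB threshold.
The 22.5 dB excess becomes 15 dB after 1.5:1 reduction.
So the level is -35.8 + 15 = -20.8 dB.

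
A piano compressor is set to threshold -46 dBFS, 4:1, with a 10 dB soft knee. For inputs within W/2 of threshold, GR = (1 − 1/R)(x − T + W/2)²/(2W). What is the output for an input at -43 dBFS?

-45.4 dBFS

x − T + W/2 = -43 − (-46) + 5 = 8.
GR = (1 − 1/4) × 8² / 20 = 0.75 × 64 / 20 = 2.4 dB.
Output = -43 − 2.4 = -45.4 dBFS.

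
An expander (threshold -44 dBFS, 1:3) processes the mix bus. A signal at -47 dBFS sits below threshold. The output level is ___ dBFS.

Undershoot = (-44) − (-47) = 3 dB.
At 1:3, that expands to 9 dB under threshold.
Output = -44 − 9 = -53 dBFS.

-53 dBFS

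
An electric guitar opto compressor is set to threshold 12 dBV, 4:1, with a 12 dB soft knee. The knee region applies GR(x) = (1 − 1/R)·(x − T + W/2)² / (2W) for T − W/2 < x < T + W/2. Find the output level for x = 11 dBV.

x − T + W/2 = 11 − 12 + 6 = 5.
GR = (1 − 1/4) × 5² / 24 = 0.75 × 25 / 24 = 0.78125 dB.
Output = 11 − 0.78125 = 10.21875 dBV.

10.21875 dBV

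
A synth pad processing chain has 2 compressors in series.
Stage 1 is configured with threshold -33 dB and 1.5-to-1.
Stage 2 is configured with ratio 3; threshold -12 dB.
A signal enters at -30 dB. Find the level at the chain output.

-31 dB

Stage 1: -30 dB is 3 dB over -33 dB; at 1.5:1 that becomes 2 dB over, giving -31 dB.
Stage 2: below threshold (-31 ≤ -12); passes unchanged; output -31 dB.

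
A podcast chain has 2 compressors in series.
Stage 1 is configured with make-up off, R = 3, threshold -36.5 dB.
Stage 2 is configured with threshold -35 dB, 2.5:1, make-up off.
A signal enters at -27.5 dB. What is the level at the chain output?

-34.4 dB

Stage 1: 9 dB above -36.5 dB, reduced 3:1 to 3 dB above → -33.5 dB.
Stage 2: overshoot 1.5 dB → 1.5/2.5 = 0.6 dB → -34.4 dB.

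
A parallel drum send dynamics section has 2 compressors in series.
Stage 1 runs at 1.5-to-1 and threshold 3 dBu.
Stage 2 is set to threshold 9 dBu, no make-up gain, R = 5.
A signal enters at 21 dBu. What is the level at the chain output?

Stage 1: 18 dB above 3 dBu, reduced 1.5:1 to 12 dB above → 15 dBu.
Stage 2: 6 dB above 9 dBu, reduced 5:1 to 1.2 dB above → 10.2 dBu.

10.2 dBu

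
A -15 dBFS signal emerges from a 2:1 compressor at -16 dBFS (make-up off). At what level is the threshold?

Gain reduction = -15 − (-16) = 1 dB; output overshoot = GR / (R − 1) = 1 / 1 = 1 dB.
Threshold = output − output overshoot = -16 − 1 = -17 dBFS.

-17 dBFS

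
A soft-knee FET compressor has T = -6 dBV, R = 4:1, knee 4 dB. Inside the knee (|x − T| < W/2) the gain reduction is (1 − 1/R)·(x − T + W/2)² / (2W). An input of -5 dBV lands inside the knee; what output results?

-5.84375 dBV

x − T + W/2 = -5 − (-6) + 2 = 3.
GR = (1 − 1/4) × 3² / 8 = 0.75 × 9 / 8 = 0.84375 dB.
Output = -5 − 0.84375 = -5.84375 dBV.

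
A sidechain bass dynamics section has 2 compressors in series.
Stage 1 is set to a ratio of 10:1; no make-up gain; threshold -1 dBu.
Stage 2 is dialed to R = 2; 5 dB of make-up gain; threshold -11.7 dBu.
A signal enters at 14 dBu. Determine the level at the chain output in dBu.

-0.6 dBu

Stage 1: overshoot 15 dB → 15/10 = 1.5 dB → 0.5 dBu.
Stage 2: 12.2 dB above -11.7 dBu, reduced 2:1 to 6.1 dB above → -5.6 dBu; +5 dB make-up → -0.6 dBu.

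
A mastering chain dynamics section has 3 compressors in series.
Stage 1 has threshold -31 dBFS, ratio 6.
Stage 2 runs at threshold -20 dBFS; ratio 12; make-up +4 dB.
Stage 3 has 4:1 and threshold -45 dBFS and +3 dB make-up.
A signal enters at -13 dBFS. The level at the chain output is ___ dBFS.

Stage 1: 18 dB above -31 dBFS, reduced 6:1 to 3 dB above → -28 dBFS.
Stage 2: -28 dBFS ≤ -20 dBFS, so stage 2 doesn't engage; make-up brings it to -24 dBFS.
Stage 3: 21 dB above -45 dBFS, reduced 4:1 to 5.25 dB above → -39.75 dBFS; +3 dB make-up → -36.75 dBFS.

-36.75 dBFS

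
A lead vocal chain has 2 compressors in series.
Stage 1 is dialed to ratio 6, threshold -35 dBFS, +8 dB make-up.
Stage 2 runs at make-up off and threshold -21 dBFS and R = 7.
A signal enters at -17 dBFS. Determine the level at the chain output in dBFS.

Stage 1: -17 dBFS is 18 dB over -35 dBFS; at 6:1 that becomes 3 dB over, giving -32 dBFS; +8 dB make-up → -24 dBFS.
Stage 2: -24 dBFS ≤ -21 dBFS, so stage 2 doesn't engage; output -24 dBFS.

-24 dBFS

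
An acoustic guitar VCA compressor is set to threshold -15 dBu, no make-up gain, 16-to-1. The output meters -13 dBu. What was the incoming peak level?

That's 2 dB above the -15 dBu threshold.
Undo the ratio: input overshoot = 2 × 16 = 32 dB, giving input = 17 dBu.

17 dBu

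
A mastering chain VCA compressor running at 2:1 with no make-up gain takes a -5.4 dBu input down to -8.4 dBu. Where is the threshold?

-11.4 dBu

Let T be the threshold. Output overshoot = (input overshoot)/R, so -8.4 − T = (-5.4 − T)/2.
2·(-8.4 − T) = -5.4 − T → 1·T = -16.8 − (-5.4) = -11.4.
T = -11.4/1 = -11.4 dBu.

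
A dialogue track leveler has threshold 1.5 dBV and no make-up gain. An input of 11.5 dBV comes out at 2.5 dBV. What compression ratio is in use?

Input overshoot = 11.5 − 1.5 = 10 dB; output overshoot = 2.5 − 1.5 = 1 dB.
Ratio = 10 / 1 = 10.

10:1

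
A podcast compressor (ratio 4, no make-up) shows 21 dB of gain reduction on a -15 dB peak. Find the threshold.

-43 dB

Input is 28 dB above T (since output overshoot × R = input overshoot: (-36 − T)·4 = -15 − T gives T = -43 dB).
Check: -43 + (-15 − (-43))/4 = -43 + 7 = -36 dB. ✓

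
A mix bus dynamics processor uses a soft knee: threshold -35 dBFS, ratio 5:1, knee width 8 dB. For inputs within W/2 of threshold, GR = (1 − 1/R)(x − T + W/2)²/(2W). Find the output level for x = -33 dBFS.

x − T + W/2 = -33 − (-35) + 4 = 6.
GR = (1 − 1/5) × 6² / 16 = 0.8 × 36 / 16 = 1.8 dB.
Output = -33 − 1.8 = -34.8 dBFS.

-34.8 dBFS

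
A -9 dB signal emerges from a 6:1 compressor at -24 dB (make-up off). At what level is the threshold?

-27 dB

Gain reduction = -9 − (-24) = 15 dB; output overshoot = GR / (R − 1) = 15 / 5 = 3 dB.
Threshold = output − output overshoot = -24 − 3 = -27 dB.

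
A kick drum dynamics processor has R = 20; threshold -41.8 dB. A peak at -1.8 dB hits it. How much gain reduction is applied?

38 dB

-1.8 dB exceeds the threshold by 40 dB.
After 20:1 compression the overshoot becomes 40/20 = 2 dB.
Gain reduction = 40 − 2 = 38 dB.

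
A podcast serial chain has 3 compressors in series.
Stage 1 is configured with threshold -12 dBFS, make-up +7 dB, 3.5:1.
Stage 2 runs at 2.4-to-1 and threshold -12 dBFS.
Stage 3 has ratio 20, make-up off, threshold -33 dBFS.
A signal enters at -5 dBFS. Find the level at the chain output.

-31.7625 dBFS

Stage 1: 7 dB above -12 dBFS, reduced 3.5:1 to 2 dB above → -10 dBFS; +7 dB make-up → -3 dBFS.
Stage 2: overshoot 9 dB → 9/2.4 = 3.75 dB → -8.25 dBFS.
Stage 3: overshoot 24.75 dB → 24.75/20 = 1.2375 dB → -31.7625 dBFS.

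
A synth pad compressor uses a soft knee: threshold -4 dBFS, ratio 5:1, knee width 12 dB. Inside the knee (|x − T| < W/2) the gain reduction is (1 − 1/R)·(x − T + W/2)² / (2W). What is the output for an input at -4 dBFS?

-5.2 dBFS

x − T + W/2 = -4 − (-4) + 6 = 6.
GR = (1 − 1/5) × 6² / 24 = 0.8 × 36 / 24 = 1.2 dB.
Output = -4 − 1.2 = -5.2 dBFS.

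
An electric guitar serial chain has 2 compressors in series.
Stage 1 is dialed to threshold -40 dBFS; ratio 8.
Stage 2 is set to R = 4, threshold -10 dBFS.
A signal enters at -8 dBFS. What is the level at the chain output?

-36 dBFS

Stage 1: 32 dB above -40 dBFS, reduced 8:1 to 4 dB above → -36 dBFS.
Stage 2: -36 dBFS ≤ -10 dBFS, so stage 2 doesn't engage; output -36 dBFS.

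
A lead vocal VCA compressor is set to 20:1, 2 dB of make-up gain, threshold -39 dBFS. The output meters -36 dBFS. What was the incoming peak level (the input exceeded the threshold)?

-19 dBFS

Stripping the +2 dB make-up gives -38 dBFS at the gain stage.
That's 1 dB above the -39 dBFS threshold.
Input overshoot = R × output overshoot = 20 dB → input = -39 + 20 = -19 dBFS.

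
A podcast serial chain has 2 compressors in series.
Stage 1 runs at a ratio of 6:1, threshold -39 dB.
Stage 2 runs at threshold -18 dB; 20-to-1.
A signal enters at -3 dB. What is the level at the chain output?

-33 dB

Stage 1: 36 dB above -39 dB, reduced 6:1 to 6 dB above → -33 dB.
Stage 2: below threshold (-33 ≤ -18); passes unchanged; output -33 dB.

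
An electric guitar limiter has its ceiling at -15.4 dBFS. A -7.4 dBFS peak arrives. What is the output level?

The limiter clamps the peak to its -15.4 dBFS ceiling.

-15.4 dBFS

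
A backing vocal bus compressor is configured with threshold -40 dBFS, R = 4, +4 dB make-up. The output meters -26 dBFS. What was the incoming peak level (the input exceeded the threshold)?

Remove make-up: -26 − 4 = -30 dBFS.
The compressed level sits -30 − (-40) = 10 dB over threshold.
Undo the ratio: input overshoot = 10 × 4 = 40 dB, giving input = 0 dBFS.

0 dBFS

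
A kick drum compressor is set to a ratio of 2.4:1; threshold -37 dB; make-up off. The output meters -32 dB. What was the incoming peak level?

-25 dB

Post-compression overshoot = -32 − (-37) = 5 dB.
Input overshoot = R × output overshoot = 12 dB → input = -37 + 12 = -25 dB.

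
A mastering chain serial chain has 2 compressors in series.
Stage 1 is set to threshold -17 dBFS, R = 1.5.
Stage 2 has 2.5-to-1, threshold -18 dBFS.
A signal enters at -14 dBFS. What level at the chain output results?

-16.8 dBFS

Stage 1: 3 dB above -17 dBFS, reduced 1.5:1 to 2 dB above → -15 dBFS.
Stage 2: -15 dBFS is 3 dB over -18 dBFS; at 2.5:1 that becomes 1.2 dB over, giving -16.8 dBFS.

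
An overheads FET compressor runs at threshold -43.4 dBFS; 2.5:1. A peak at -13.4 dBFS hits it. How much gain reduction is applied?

-13.4 dBFS exceeds the threshold by 30 dB.
At 2.5:1, output sits 30/2.5 = 12 dB above threshold.
So the signal is attenuated by 30 − 12 = 18 dB.

18 dB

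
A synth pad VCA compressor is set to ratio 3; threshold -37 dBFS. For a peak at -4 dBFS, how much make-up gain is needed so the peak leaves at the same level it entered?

22 dB

The peak compresses to -37 + 33/3 = -26 dBFS.
To reach -4 dBFS requires -4 − (-26) = 22 dB of make-up.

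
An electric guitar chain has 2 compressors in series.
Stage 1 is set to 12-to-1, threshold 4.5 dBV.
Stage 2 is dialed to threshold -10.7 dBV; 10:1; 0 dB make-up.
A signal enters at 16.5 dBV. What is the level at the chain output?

-9.08 dBV

Stage 1: overshoot 12 dB → 12/12 = 1 dB → 5.5 dBV.
Stage 2: 5.5 dBV is 16.2 dB over -10.7 dBV; at 10:1 that becomes 1.62 dB over, giving -9.08 dBV.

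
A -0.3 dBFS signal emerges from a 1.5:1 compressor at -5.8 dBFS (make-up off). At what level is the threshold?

-16.8 dBFS

Input is 16.5 dB above T (since output overshoot × R = input overshoot: (-5.8 − T)·1.5 = -0.3 − T gives T = -16.8 dBFS).
Check: -16.8 + (-0.3 − (-16.8))/1.5 = -16.8 + 11 = -5.8 dBFS. ✓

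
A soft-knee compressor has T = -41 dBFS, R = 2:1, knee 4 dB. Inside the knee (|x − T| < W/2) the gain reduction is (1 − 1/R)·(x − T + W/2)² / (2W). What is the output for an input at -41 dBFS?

x − T + W/2 = -41 − (-41) + 2 = 2.
GR = (1 − 1/2) × 2² / 8 = 0.5 × 4 / 8 = 0.25 dB.
Output = -41 − 0.25 = -41.25 dBFS.

-41.25 dBFS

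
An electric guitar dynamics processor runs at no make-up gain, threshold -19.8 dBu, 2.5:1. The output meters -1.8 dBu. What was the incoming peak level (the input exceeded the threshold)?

The compressed level sits -1.8 − (-19.8) = 18 dB over threshold.
Before 2.5:1 compression the overshoot was 18 × 2.5 = 45 dB, so input = -19.8 + 45 = 25.2 dBu.

25.2 dBu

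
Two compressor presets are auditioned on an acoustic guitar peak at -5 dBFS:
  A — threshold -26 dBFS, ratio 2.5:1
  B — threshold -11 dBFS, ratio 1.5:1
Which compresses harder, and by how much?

A: GR = 21 − 21/2.5 = 12.6 dB.
B: GR = 6 − 6/1.5 = 2 dB.
A reduces 10.6 dB more.

A, by 10.6 dB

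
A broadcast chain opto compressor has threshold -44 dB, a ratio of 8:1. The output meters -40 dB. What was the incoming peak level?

That's 4 dB above the -44 dB threshold.
Undo the ratio: input overshoot = 4 × 8 = 32 dB, giving input = -12 dB.

-12 dB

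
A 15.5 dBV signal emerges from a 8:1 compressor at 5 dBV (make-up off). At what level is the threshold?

3.5 dBV

Input is 12 dB above T (since output overshoot × R = input overshoot: (5 − T)·8 = 15.5 − T gives T = 3.5 dBV).
Check: 3.5 + (15.5 − 3.5)/8 = 3.5 + 1.5 = 5 dBV. ✓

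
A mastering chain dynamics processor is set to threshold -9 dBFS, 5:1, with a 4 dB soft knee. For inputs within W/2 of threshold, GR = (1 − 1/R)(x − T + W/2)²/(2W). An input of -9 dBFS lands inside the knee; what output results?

-9.4 dBFS

x − T + W/2 = -9 − (-9) + 2 = 2.
GR = (1 − 1/5) × 2² / 8 = 0.8 × 4 / 8 = 0.4 dB.
Output = -9 − 0.4 = -9.4 dBFS.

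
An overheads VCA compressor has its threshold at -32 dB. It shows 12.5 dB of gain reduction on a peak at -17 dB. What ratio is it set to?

6:1

Input overshoot = -17 − (-32) = 15 dB.
Output overshoot = 15 − 12.5 = 2.5 dB.
Ratio = input overshoot / output overshoot = 15 / 2.5 = 6.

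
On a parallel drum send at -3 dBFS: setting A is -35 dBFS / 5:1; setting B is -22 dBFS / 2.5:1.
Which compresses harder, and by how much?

A: GR = 32 − 32/5 = 25.6 dB.
B: GR = 19 − 19/2.5 = 11.4 dB.
A reduces 14.2 dB more.

A, by 14.2 dB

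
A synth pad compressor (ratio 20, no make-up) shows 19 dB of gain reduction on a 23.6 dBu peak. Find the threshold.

3.6 dBu

Gain reduction = 23.6 − 4.6 = 19 dB; output overshoot = GR / (R − 1) = 19 / 19 = 1 dB.
Threshold = output − output overshoot = 4.6 − 1 = 3.6 dBu.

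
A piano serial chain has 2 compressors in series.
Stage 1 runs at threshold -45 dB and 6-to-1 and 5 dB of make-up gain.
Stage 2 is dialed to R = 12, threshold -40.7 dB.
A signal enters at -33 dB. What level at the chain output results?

-40.475 dB

Stage 1: overshoot 12 dB → 12/6 = 2 dB → -43 dB; +5 dB make-up → -38 dB.
Stage 2: 2.7 dB above -40.7 dB, reduced 12:1 to 0.225 dB above → -40.475 dB.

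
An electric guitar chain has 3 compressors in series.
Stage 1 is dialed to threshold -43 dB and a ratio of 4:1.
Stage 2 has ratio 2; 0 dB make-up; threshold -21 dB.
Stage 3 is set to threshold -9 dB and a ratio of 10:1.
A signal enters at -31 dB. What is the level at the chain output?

Stage 1: -31 dB is 12 dB over -43 dB; at 4:1 that becomes 3 dB over, giving -40 dB.
Stage 2: -40 dB ≤ -21 dB, so stage 2 doesn't engage; output -40 dB.
Stage 3: -40 dB is at or below the -9 dB threshold — no compression; output -40 dB.

-40 dB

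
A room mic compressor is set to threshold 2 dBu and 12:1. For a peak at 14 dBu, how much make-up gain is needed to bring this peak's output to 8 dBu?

The peak compresses to 2 + 12/12 = 3 dBu.
To reach 8 dBu requires 8 − 3 = 5 dB of make-up.

5 dB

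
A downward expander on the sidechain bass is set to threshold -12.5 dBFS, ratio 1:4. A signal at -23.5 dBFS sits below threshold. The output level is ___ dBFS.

-56.5 dBFS

The input is 11 dB below the -12.5 dBFS threshold.
A 1:4 expander multiplies undershoot by 4: 11 × 4 = 44 dB below threshold.
Output = -12.5 − 44 = -56.5 dBFS.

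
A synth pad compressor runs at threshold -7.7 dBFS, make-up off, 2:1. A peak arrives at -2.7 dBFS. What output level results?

Overshoot: -2.7 − (-7.7) = 5 dB.
At 2:1 the overshoot is divided by 2, leaving 2.5 dB above threshold.
That puts the output at -5.2 dBFS.

-5.2 dBFS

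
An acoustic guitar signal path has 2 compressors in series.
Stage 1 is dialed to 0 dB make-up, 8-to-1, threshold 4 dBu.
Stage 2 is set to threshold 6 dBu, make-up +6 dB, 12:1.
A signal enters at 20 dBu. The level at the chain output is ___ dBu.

12 dBu

Stage 1: 16 dB above 4 dBu, reduced 8:1 to 2 dB above → 6 dBu.
Stage 2: 6 dBu ≤ 6 dBu, so stage 2 doesn't engage; make-up brings it to 12 dBu.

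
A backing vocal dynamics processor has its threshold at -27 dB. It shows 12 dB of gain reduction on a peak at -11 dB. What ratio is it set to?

Input overshoot = -11 − (-27) = 16 dB.
Output overshoot = 16 − 12 = 4 dB.
Ratio = input overshoot / output overshoot = 16 / 4 = 4.

4:1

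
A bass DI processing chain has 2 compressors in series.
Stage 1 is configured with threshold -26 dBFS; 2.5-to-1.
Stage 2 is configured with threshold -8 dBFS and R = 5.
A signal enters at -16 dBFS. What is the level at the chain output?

Stage 1: 10 dB above -26 dBFS, reduced 2.5:1 to 4 dB above → -22 dBFS.
Stage 2: below threshold (-22 ≤ -8); passes unchanged; output -22 dBFS.

-22 dBFS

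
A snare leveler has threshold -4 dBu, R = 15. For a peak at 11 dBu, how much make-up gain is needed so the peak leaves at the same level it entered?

Overshoot 15 dB → 15/15 = 1 dB after compression, so the compressed level is -4 + 1 = -3 dBu.
Make-up = target − compressed = 11 − (-3) = 14 dB.

14 dB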